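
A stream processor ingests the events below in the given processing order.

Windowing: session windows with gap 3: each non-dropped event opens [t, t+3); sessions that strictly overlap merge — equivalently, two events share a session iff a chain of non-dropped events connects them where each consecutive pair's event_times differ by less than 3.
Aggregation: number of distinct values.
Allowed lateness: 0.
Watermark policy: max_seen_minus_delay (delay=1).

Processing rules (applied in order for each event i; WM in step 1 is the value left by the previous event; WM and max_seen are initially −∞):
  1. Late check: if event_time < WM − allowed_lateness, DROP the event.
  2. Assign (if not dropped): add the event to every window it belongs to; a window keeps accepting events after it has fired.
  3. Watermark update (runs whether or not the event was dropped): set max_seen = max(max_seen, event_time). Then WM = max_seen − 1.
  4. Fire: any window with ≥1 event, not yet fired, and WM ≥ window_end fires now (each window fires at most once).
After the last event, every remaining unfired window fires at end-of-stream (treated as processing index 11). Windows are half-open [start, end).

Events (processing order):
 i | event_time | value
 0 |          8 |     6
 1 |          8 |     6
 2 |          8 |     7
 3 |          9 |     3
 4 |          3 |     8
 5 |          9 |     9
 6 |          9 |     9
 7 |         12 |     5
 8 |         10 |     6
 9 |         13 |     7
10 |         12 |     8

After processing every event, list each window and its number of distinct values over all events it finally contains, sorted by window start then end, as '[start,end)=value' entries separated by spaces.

[8,12)=4 [12,16)=3

i=0 t=8 v=6: → [8,11); WM=7
i=1 t=8 v=6: → [8,11); WM=7
i=2 t=8 v=7: → [8,11); WM=7
i=3 t=9 v=3: → [8,12); WM=8
i=4 t=3 v=8: DROP (t<8-0); WM=8
i=5 t=9 v=9: → [8,12); WM=8
i=6 t=9 v=9: → [8,12); WM=8
i=7 t=12 v=5: → [12,15); WM=11
i=8 t=10 v=6: DROP (t<11-0); WM=11
i=9 t=13 v=7: → [12,16); WM=12
i=10 t=12 v=8: → [12,16); WM=12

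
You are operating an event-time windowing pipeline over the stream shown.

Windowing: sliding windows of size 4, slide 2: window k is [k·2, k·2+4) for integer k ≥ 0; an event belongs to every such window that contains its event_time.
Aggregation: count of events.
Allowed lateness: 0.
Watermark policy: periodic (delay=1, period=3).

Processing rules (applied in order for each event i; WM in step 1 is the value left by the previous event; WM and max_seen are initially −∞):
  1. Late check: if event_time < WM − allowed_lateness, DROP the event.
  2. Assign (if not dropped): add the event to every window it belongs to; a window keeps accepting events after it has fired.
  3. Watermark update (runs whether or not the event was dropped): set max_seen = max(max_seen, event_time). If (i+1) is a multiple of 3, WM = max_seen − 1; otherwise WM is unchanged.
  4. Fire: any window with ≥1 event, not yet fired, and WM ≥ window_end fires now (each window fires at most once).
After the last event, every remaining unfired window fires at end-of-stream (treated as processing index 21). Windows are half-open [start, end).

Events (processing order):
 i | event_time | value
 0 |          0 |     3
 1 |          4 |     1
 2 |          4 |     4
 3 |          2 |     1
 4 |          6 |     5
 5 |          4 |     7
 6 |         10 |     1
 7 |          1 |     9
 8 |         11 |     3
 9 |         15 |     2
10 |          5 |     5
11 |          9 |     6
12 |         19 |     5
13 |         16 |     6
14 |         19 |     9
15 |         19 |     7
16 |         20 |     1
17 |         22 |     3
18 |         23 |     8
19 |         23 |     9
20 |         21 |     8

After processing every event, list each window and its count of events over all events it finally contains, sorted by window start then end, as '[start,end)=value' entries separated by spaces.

i=0 t=0 v=3: → [0,4); WM=−∞
i=1 t=4 v=1: → [4,8),[2,6); WM=−∞
i=2 t=4 v=4: → [4,8),[2,6); WM=3
i=3 t=2 v=1: DROP (t<3-0); WM=3
i=4 t=6 v=5: → [6,10),[4,8); WM=3
i=5 t=4 v=7: → [4,8),[2,6); WM=5; [0,4) fires=1
i=6 t=10 v=1: → [10,14),[8,12); WM=5
i=7 t=1 v=9: DROP (t<5-0); WM=5
i=8 t=11 v=3: → [10,14),[8,12); WM=10; [2,6) fires=3 [4,8) fires=4 [6,10) fires=1
i=9 t=15 v=2: → [14,18),[12,16); WM=10
i=10 t=5 v=5: DROP (t<10-0); WM=10
i=11 t=9 v=6: DROP (t<10-0); WM=14; [8,12) fires=2 [10,14) fires=2
i=12 t=19 v=5: → [18,22),[16,20); WM=14
i=13 t=16 v=6: → [16,20),[14,18); WM=14
i=14 t=19 v=9: → [18,22),[16,20); WM=18; [12,16) fires=1 [14,18) fires=2
i=15 t=19 v=7: → [18,22),[16,20); WM=18
i=16 t=20 v=1: → [20,24),[18,22); WM=18
i=17 t=22 v=3: → [22,26),[20,24); WM=21; [16,20) fires=4
i=18 t=23 v=8: → [22,26),[20,24); WM=21
i=19 t=23 v=9: → [22,26),[20,24); WM=21
i=20 t=21 v=8: → [20,24),[18,22); WM=22; [18,22) fires=5

[0,4)=1 [2,6)=3 [4,8)=4 [6,10)=1 [8,12)=2 [10,14)=2 [12,16)=1 [14,18)=2 [16,20)=4 [18,22)=5 [20,24)=5 [22,26)=3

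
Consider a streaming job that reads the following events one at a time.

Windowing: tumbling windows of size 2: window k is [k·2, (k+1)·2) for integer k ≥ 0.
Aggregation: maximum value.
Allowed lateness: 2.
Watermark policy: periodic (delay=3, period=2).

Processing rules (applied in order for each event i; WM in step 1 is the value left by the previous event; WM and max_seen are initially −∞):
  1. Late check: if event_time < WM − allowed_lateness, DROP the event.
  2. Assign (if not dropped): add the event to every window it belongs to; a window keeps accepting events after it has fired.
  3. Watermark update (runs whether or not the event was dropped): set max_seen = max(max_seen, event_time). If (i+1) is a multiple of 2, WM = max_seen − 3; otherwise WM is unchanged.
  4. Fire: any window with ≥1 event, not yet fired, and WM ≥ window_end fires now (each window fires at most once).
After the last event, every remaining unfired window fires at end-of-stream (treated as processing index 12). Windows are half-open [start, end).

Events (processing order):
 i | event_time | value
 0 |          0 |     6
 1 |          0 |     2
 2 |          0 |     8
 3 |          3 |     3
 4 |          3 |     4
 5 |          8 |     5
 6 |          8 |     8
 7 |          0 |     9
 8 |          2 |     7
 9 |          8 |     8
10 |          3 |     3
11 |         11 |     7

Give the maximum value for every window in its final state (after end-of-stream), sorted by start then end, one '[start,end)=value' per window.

i=0 t=0 v=6: → [0,2); WM=−∞
i=1 t=0 v=2: → [0,2); WM=-3
i=2 t=0 v=8: → [0,2); WM=-3
i=3 t=3 v=3: → [2,4); WM=0
i=4 t=3 v=4: → [2,4); WM=0
i=5 t=8 v=5: → [8,10); WM=5; [0,2) fires=8 [2,4) fires=4
i=6 t=8 v=8: → [8,10); WM=5
i=7 t=0 v=9: DROP (t<5-2); WM=5
i=8 t=2 v=7: DROP (t<5-2); WM=5
i=9 t=8 v=8: → [8,10); WM=5
i=10 t=3 v=3: → [2,4); WM=5
i=11 t=11 v=7: → [10,12); WM=8

[0,2)=8 [2,4)=4 [8,10)=8 [10,12)=7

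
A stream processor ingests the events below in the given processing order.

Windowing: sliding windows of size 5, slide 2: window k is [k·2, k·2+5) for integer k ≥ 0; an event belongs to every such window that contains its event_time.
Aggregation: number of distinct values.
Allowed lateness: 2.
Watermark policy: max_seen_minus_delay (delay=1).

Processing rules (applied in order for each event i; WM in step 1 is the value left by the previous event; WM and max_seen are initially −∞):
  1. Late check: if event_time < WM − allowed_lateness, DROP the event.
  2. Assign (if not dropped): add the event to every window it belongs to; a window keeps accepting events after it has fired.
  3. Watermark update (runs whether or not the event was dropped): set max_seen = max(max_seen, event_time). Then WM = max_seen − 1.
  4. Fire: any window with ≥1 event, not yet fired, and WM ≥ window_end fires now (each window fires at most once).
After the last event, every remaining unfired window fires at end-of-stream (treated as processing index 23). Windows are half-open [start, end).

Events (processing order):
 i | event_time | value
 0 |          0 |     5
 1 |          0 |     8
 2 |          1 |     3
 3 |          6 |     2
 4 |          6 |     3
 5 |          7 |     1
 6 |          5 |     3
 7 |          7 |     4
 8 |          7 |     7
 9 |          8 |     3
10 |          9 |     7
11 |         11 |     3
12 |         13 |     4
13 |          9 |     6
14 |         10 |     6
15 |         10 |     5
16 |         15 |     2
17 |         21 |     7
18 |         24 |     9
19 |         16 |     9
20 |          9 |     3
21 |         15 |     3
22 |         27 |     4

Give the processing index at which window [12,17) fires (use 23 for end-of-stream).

i=0 t=0 v=5: → [0,5); WM=-1
i=1 t=0 v=8: → [0,5); WM=-1
i=2 t=1 v=3: → [0,5); WM=0
i=3 t=6 v=2: → [6,11),[4,9),[2,7); WM=5; [0,5) fires=3
i=4 t=6 v=3: → [6,11),[4,9),[2,7); WM=5
i=5 t=7 v=1: → [6,11),[4,9); WM=6
i=6 t=5 v=3: → [4,9),[2,7); WM=6
i=7 t=7 v=4: → [6,11),[4,9); WM=6
i=8 t=7 v=7: → [6,11),[4,9); WM=6
i=9 t=8 v=3: → [8,13),[6,11),[4,9); WM=7; [2,7) fires=2
i=10 t=9 v=7: → [8,13),[6,11); WM=8
i=11 t=11 v=3: → [10,15),[8,13); WM=10; [4,9) fires=5
i=12 t=13 v=4: → [12,17),[10,15); WM=12; [6,11) fires=5
i=13 t=9 v=6: DROP (t<12-2); WM=12
i=14 t=10 v=6: → [10,15),[8,13),[6,11); WM=12
i=15 t=10 v=5: → [10,15),[8,13),[6,11); WM=12
i=16 t=15 v=2: → [14,19),[12,17); WM=14; [8,13) fires=4
i=17 t=21 v=7: → [20,25),[18,23); WM=20; [10,15) fires=4 [12,17) fires=2 [14,19) fires=1
i=18 t=24 v=9: → [24,29),[22,27),[20,25); WM=23; [18,23) fires=1
i=19 t=16 v=9: DROP (t<23-2); WM=23
i=20 t=9 v=3: DROP (t<23-2); WM=23
i=21 t=15 v=3: DROP (t<23-2); WM=23
i=22 t=27 v=4: → [26,31),[24,29); WM=26; [20,25) fires=2

17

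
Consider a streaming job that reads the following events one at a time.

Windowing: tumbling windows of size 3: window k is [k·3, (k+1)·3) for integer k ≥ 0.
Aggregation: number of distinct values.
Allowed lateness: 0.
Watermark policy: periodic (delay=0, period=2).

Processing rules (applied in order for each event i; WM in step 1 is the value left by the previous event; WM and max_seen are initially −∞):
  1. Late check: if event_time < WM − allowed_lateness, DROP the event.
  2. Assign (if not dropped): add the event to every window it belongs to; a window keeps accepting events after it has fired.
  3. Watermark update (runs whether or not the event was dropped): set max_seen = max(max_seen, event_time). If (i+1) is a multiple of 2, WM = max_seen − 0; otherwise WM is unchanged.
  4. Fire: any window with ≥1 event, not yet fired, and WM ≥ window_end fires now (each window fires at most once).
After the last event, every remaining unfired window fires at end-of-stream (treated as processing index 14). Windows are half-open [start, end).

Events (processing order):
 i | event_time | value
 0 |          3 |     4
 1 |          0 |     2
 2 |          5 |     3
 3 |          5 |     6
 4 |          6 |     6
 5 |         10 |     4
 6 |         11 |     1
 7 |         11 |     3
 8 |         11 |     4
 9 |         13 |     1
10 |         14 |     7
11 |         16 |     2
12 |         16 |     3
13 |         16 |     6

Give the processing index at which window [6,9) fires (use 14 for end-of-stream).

i=0 t=3 v=4: → [3,6); WM=−∞
i=1 t=0 v=2: → [0,3); WM=3; [0,3) fires=1
i=2 t=5 v=3: → [3,6); WM=3
i=3 t=5 v=6: → [3,6); WM=5
i=4 t=6 v=6: → [6,9); WM=5
i=5 t=10 v=4: → [9,12); WM=10; [3,6) fires=3 [6,9) fires=1
i=6 t=11 v=1: → [9,12); WM=10
i=7 t=11 v=3: → [9,12); WM=11
i=8 t=11 v=4: → [9,12); WM=11
i=9 t=13 v=1: → [12,15); WM=13; [9,12) fires=3
i=10 t=14 v=7: → [12,15); WM=13
i=11 t=16 v=2: → [15,18); WM=16; [12,15) fires=2
i=12 t=16 v=3: → [15,18); WM=16
i=13 t=16 v=6: → [15,18); WM=16

5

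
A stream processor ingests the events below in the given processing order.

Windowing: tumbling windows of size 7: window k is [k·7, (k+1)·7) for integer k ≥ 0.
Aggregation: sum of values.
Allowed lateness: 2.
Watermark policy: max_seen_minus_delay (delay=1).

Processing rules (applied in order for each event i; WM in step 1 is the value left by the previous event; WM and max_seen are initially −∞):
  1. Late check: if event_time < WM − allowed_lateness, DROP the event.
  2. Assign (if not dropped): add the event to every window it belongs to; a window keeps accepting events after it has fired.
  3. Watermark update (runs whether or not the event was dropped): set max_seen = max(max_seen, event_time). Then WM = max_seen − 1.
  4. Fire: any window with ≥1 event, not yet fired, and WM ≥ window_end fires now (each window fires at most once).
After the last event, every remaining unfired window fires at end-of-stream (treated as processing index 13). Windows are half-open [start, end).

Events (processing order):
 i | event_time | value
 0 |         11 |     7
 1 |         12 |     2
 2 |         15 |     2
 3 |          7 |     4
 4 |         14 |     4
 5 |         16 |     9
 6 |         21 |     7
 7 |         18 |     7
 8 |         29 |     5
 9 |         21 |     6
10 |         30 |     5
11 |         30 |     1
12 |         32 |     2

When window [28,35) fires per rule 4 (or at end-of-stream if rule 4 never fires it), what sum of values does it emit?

i=0 t=11 v=7: → [7,14); WM=10
i=1 t=12 v=2: → [7,14); WM=11
i=2 t=15 v=2: → [14,21); WM=14; [7,14) fires=9
i=3 t=7 v=4: DROP (t<14-2); WM=14
i=4 t=14 v=4: → [14,21); WM=14
i=5 t=16 v=9: → [14,21); WM=15
i=6 t=21 v=7: → [21,28); WM=20
i=7 t=18 v=7: → [14,21); WM=20
i=8 t=29 v=5: → [28,35); WM=28; [14,21) fires=22 [21,28) fires=7
i=9 t=21 v=6: DROP (t<28-2); WM=28
i=10 t=30 v=5: → [28,35); WM=29
i=11 t=30 v=1: → [28,35); WM=29
i=12 t=32 v=2: → [28,35); WM=31

13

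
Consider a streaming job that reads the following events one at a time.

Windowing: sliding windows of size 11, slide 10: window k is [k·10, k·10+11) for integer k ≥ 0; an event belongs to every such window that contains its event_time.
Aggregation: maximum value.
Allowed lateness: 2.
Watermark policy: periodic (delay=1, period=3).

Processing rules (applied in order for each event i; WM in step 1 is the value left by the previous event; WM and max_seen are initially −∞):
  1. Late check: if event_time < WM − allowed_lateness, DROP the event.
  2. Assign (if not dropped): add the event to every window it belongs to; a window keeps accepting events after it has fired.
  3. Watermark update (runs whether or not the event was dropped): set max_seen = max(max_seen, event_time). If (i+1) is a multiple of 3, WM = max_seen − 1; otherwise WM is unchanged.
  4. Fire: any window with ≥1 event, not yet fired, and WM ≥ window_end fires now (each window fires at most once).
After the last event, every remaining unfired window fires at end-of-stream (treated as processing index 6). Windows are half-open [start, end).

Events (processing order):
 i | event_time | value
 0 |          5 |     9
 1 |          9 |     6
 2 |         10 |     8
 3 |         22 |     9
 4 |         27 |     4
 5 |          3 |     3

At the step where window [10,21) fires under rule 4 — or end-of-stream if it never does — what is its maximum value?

8

i=0 t=5 v=9: → [0,11); WM=−∞
i=1 t=9 v=6: → [0,11); WM=−∞
i=2 t=10 v=8: → [10,21),[0,11); WM=9
i=3 t=22 v=9: → [20,31); WM=9
i=4 t=27 v=4: → [20,31); WM=9
i=5 t=3 v=3: DROP (t<9-2); WM=26; [0,11) fires=9 [10,21) fires=8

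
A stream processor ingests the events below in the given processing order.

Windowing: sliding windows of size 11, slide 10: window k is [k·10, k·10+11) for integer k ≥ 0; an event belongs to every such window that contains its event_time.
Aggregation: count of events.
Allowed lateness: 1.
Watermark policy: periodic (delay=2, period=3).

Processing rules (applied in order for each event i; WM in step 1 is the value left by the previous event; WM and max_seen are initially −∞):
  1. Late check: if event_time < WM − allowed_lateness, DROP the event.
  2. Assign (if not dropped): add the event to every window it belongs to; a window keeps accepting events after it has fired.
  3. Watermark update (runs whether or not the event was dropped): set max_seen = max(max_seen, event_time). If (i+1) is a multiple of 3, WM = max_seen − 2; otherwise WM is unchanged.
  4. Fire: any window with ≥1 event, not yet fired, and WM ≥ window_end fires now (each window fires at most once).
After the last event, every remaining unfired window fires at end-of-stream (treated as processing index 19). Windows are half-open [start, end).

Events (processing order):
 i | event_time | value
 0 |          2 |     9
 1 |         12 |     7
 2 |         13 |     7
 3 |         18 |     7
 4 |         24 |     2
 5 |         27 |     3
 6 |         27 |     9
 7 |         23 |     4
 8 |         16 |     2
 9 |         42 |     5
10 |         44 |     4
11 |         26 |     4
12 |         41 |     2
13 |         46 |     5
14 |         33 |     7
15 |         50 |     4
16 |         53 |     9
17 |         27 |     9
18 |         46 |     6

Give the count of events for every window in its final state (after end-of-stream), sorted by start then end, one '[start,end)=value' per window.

i=0 t=2 v=9: → [0,11); WM=−∞
i=1 t=12 v=7: → [10,21); WM=−∞
i=2 t=13 v=7: → [10,21); WM=11; [0,11) fires=1
i=3 t=18 v=7: → [10,21); WM=11
i=4 t=24 v=2: → [20,31); WM=11
i=5 t=27 v=3: → [20,31); WM=25; [10,21) fires=3
i=6 t=27 v=9: → [20,31); WM=25
i=7 t=23 v=4: DROP (t<25-1); WM=25
i=8 t=16 v=2: DROP (t<25-1); WM=25
i=9 t=42 v=5: → [40,51); WM=25
i=10 t=44 v=4: → [40,51); WM=25
i=11 t=26 v=4: → [20,31); WM=42; [20,31) fires=4
i=12 t=41 v=2: → [40,51); WM=42
i=13 t=46 v=5: → [40,51); WM=42
i=14 t=33 v=7: DROP (t<42-1); WM=44
i=15 t=50 v=4: → [50,61),[40,51); WM=44
i=16 t=53 v=9: → [50,61); WM=44
i=17 t=27 v=9: DROP (t<44-1); WM=51; [40,51) fires=5
i=18 t=46 v=6: DROP (t<51-1); WM=51

[0,11)=1 [10,21)=3 [20,31)=4 [40,51)=5 [50,61)=2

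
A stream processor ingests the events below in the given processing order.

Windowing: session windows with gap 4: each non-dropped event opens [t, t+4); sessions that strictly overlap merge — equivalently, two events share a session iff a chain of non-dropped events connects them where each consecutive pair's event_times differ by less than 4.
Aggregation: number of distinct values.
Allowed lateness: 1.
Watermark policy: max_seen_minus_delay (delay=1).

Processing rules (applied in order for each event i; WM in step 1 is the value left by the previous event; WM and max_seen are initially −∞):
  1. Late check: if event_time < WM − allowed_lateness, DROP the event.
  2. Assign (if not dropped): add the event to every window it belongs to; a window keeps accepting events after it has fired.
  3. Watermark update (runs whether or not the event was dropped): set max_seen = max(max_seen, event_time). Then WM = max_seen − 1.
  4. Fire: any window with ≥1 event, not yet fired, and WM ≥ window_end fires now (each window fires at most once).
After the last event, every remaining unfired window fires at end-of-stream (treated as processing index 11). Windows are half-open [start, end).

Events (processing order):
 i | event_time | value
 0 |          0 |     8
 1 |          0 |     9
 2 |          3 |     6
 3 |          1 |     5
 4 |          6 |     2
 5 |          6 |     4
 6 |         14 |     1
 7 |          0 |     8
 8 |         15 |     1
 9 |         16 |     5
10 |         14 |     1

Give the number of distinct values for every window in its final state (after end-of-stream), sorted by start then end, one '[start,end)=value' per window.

i=0 t=0 v=8: → [0,4); WM=-1
i=1 t=0 v=9: → [0,4); WM=-1
i=2 t=3 v=6: → [0,7); WM=2
i=3 t=1 v=5: → [0,7); WM=2
i=4 t=6 v=2: → [0,10); WM=5
i=5 t=6 v=4: → [0,10); WM=5
i=6 t=14 v=1: → [14,18); WM=13
i=7 t=0 v=8: DROP (t<13-1); WM=13
i=8 t=15 v=1: → [14,19); WM=14
i=9 t=16 v=5: → [14,20); WM=15
i=10 t=14 v=1: → [14,20); WM=15

[0,10)=6 [14,20)=2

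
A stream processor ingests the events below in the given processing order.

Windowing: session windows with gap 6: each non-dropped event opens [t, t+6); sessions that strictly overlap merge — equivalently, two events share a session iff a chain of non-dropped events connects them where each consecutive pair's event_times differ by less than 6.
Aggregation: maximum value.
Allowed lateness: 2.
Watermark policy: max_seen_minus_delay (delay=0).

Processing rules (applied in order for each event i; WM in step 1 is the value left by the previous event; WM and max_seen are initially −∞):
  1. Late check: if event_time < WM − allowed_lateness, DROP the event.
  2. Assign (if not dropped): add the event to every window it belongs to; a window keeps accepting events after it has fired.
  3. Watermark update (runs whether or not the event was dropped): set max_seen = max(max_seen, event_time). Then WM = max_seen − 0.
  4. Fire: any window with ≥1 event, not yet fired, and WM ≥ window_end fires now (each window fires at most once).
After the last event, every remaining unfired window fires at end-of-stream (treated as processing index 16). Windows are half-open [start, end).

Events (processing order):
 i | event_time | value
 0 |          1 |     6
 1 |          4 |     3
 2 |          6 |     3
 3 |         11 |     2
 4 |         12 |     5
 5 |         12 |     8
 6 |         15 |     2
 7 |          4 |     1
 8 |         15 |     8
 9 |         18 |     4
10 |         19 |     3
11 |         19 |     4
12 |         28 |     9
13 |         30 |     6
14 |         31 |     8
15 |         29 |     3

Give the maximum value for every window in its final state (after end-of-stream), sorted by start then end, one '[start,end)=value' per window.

i=0 t=1 v=6: → [1,7); WM=1
i=1 t=4 v=3: → [1,10); WM=4
i=2 t=6 v=3: → [1,12); WM=6
i=3 t=11 v=2: → [1,17); WM=11
i=4 t=12 v=5: → [1,18); WM=12
i=5 t=12 v=8: → [1,18); WM=12
i=6 t=15 v=2: → [1,21); WM=15
i=7 t=4 v=1: DROP (t<15-2); WM=15
i=8 t=15 v=8: → [1,21); WM=15
i=9 t=18 v=4: → [1,24); WM=18
i=10 t=19 v=3: → [1,25); WM=19
i=11 t=19 v=4: → [1,25); WM=19
i=12 t=28 v=9: → [28,34); WM=28
i=13 t=30 v=6: → [28,36); WM=30
i=14 t=31 v=8: → [28,37); WM=31
i=15 t=29 v=3: → [28,37); WM=31

[1,25)=8 [28,37)=9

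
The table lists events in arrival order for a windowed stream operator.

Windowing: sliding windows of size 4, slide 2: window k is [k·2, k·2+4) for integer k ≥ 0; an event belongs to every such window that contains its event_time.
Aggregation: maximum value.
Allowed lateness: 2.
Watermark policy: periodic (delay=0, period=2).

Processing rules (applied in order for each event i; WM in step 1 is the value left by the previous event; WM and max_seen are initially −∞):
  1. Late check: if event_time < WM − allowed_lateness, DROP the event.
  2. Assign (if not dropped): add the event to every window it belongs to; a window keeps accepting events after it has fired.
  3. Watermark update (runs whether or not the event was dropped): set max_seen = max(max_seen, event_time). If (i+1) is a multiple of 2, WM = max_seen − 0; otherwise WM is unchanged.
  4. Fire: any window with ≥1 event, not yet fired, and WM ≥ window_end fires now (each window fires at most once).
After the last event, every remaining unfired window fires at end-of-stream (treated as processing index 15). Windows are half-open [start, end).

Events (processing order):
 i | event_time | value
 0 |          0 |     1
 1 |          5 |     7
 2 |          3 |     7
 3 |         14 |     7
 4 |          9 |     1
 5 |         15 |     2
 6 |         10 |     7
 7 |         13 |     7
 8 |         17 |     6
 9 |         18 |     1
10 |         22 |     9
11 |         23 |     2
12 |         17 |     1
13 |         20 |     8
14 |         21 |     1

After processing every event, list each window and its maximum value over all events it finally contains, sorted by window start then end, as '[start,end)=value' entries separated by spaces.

i=0 t=0 v=1: → [0,4); WM=−∞
i=1 t=5 v=7: → [4,8),[2,6); WM=5; [0,4) fires=1
i=2 t=3 v=7: → [2,6),[0,4); WM=5
i=3 t=14 v=7: → [14,18),[12,16); WM=14; [2,6) fires=7 [4,8) fires=7
i=4 t=9 v=1: DROP (t<14-2); WM=14
i=5 t=15 v=2: → [14,18),[12,16); WM=15
i=6 t=10 v=7: DROP (t<15-2); WM=15
i=7 t=13 v=7: → [12,16),[10,14); WM=15; [10,14) fires=7
i=8 t=17 v=6: → [16,20),[14,18); WM=15
i=9 t=18 v=1: → [18,22),[16,20); WM=18; [12,16) fires=7 [14,18) fires=7
i=10 t=22 v=9: → [22,26),[20,24); WM=18
i=11 t=23 v=2: → [22,26),[20,24); WM=23; [16,20) fires=6 [18,22) fires=1
i=12 t=17 v=1: DROP (t<23-2); WM=23
i=13 t=20 v=8: DROP (t<23-2); WM=23
i=14 t=21 v=1: → [20,24),[18,22); WM=23

[0,4)=7 [2,6)=7 [4,8)=7 [10,14)=7 [12,16)=7 [14,18)=7 [16,20)=6 [18,22)=1 [20,24)=9 [22,26)=9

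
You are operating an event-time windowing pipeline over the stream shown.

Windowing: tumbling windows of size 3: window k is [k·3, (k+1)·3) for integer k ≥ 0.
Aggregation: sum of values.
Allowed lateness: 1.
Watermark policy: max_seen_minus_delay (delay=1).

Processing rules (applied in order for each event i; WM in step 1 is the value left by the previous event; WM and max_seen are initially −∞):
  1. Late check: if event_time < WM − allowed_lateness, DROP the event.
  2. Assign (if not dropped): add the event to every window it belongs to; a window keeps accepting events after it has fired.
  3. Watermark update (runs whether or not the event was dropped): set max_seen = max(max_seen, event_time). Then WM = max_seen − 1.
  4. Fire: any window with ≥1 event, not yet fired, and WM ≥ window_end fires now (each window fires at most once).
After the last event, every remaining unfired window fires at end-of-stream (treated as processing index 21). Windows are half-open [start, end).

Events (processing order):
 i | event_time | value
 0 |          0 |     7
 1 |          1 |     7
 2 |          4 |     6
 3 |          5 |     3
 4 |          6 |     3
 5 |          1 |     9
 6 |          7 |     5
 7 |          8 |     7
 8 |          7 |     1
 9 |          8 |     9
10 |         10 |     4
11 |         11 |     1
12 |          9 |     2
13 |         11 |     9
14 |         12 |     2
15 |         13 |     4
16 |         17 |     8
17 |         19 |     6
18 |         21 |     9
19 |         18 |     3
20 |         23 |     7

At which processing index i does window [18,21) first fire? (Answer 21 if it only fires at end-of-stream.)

i=0 t=0 v=7: → [0,3); WM=-1
i=1 t=1 v=7: → [0,3); WM=0
i=2 t=4 v=6: → [3,6); WM=3; [0,3) fires=14
i=3 t=5 v=3: → [3,6); WM=4
i=4 t=6 v=3: → [6,9); WM=5
i=5 t=1 v=9: DROP (t<5-1); WM=5
i=6 t=7 v=5: → [6,9); WM=6; [3,6) fires=9
i=7 t=8 v=7: → [6,9); WM=7
i=8 t=7 v=1: → [6,9); WM=7
i=9 t=8 v=9: → [6,9); WM=7
i=10 t=10 v=4: → [9,12); WM=9; [6,9) fires=25
i=11 t=11 v=1: → [9,12); WM=10
i=12 t=9 v=2: → [9,12); WM=10
i=13 t=11 v=9: → [9,12); WM=10
i=14 t=12 v=2: → [12,15); WM=11
i=15 t=13 v=4: → [12,15); WM=12; [9,12) fires=16
i=16 t=17 v=8: → [15,18); WM=16; [12,15) fires=6
i=17 t=19 v=6: → [18,21); WM=18; [15,18) fires=8
i=18 t=21 v=9: → [21,24); WM=20
i=19 t=18 v=3: DROP (t<20-1); WM=20
i=20 t=23 v=7: → [21,24); WM=22; [18,21) fires=6

20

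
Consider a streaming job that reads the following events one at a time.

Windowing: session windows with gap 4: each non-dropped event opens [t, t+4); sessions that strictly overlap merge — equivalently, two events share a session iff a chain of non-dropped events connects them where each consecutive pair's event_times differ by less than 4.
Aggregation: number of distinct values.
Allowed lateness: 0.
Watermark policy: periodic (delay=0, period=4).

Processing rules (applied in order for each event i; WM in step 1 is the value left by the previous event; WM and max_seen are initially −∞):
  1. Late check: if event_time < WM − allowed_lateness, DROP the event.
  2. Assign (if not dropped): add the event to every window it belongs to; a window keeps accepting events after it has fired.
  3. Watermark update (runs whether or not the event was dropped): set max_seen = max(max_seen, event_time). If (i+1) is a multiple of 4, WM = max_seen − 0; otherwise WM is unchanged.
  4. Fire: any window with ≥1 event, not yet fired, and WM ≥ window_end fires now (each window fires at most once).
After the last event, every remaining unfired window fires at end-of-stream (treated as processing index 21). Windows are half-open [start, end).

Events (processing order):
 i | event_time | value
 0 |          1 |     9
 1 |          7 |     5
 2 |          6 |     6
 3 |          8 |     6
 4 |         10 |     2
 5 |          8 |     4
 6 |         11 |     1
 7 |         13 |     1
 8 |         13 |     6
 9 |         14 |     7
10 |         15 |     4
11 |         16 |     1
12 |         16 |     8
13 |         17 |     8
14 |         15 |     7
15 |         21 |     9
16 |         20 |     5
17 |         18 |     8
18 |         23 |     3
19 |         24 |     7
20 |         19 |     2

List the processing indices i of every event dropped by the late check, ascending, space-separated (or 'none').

i=0 t=1 v=9: → [1,5); WM=−∞
i=1 t=7 v=5: → [7,11); WM=−∞
i=2 t=6 v=6: → [6,11); WM=−∞
i=3 t=8 v=6: → [6,12); WM=8
i=4 t=10 v=2: → [6,14); WM=8
i=5 t=8 v=4: → [6,14); WM=8
i=6 t=11 v=1: → [6,15); WM=8
i=7 t=13 v=1: → [6,17); WM=13
i=8 t=13 v=6: → [6,17); WM=13
i=9 t=14 v=7: → [6,18); WM=13
i=10 t=15 v=4: → [6,19); WM=13
i=11 t=16 v=1: → [6,20); WM=16
i=12 t=16 v=8: → [6,20); WM=16
i=13 t=17 v=8: → [6,21); WM=16
i=14 t=15 v=7: DROP (t<16-0); WM=16
i=15 t=21 v=9: → [21,25); WM=21
i=16 t=20 v=5: DROP (t<21-0); WM=21
i=17 t=18 v=8: DROP (t<21-0); WM=21
i=18 t=23 v=3: → [21,27); WM=21
i=19 t=24 v=7: → [21,28); WM=24
i=20 t=19 v=2: DROP (t<24-0); WM=24

14 16 17 20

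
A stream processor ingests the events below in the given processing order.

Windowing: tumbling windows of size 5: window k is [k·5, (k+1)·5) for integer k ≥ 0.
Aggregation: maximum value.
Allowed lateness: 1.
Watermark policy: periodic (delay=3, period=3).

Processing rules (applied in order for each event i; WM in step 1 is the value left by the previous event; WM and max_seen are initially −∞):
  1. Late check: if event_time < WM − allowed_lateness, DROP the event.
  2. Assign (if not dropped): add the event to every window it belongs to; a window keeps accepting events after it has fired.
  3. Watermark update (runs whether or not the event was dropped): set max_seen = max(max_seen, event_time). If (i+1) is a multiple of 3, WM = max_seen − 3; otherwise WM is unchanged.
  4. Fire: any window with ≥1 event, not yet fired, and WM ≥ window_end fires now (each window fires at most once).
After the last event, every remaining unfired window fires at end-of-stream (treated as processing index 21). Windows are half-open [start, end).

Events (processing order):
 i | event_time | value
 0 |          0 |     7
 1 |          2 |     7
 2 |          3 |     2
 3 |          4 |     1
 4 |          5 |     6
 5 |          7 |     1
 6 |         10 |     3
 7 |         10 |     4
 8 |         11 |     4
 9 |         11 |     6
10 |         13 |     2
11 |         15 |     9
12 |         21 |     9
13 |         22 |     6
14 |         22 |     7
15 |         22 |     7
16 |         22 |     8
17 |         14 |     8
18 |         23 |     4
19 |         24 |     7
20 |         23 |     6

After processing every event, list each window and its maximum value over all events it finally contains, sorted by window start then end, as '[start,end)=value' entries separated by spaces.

i=0 t=0 v=7: → [0,5); WM=−∞
i=1 t=2 v=7: → [0,5); WM=−∞
i=2 t=3 v=2: → [0,5); WM=0
i=3 t=4 v=1: → [0,5); WM=0
i=4 t=5 v=6: → [5,10); WM=0
i=5 t=7 v=1: → [5,10); WM=4
i=6 t=10 v=3: → [10,15); WM=4
i=7 t=10 v=4: → [10,15); WM=4
i=8 t=11 v=4: → [10,15); WM=8; [0,5) fires=7
i=9 t=11 v=6: → [10,15); WM=8
i=10 t=13 v=2: → [10,15); WM=8
i=11 t=15 v=9: → [15,20); WM=12; [5,10) fires=6
i=12 t=21 v=9: → [20,25); WM=12
i=13 t=22 v=6: → [20,25); WM=12
i=14 t=22 v=7: → [20,25); WM=19; [10,15) fires=6
i=15 t=22 v=7: → [20,25); WM=19
i=16 t=22 v=8: → [20,25); WM=19
i=17 t=14 v=8: DROP (t<19-1); WM=19
i=18 t=23 v=4: → [20,25); WM=19
i=19 t=24 v=7: → [20,25); WM=19
i=20 t=23 v=6: → [20,25); WM=21; [15,20) fires=9

[0,5)=7 [5,10)=6 [10,15)=6 [15,20)=9 [20,25)=9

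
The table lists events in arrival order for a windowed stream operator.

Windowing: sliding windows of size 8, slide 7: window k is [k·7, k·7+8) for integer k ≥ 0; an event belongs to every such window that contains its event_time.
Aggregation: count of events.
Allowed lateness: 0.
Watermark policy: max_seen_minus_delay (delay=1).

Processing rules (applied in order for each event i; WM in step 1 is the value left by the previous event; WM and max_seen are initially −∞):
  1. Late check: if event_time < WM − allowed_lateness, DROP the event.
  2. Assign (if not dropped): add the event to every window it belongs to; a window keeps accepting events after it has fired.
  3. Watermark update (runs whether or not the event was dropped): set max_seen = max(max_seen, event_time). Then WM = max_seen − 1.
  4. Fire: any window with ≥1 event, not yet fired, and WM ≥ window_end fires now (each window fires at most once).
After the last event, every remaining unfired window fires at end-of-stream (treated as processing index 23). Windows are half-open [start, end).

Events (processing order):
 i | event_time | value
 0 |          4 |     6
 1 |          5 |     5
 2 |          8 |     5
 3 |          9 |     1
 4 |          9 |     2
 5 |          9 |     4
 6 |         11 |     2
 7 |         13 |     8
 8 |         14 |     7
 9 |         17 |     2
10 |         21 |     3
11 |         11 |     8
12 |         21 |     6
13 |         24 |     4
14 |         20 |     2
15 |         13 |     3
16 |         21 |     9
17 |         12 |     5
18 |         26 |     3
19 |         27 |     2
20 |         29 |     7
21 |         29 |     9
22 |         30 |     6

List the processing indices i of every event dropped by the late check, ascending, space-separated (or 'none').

i=0 t=4 v=6: → [0,8); WM=3
i=1 t=5 v=5: → [0,8); WM=4
i=2 t=8 v=5: → [7,15); WM=7
i=3 t=9 v=1: → [7,15); WM=8; [0,8) fires=2
i=4 t=9 v=2: → [7,15); WM=8
i=5 t=9 v=4: → [7,15); WM=8
i=6 t=11 v=2: → [7,15); WM=10
i=7 t=13 v=8: → [7,15); WM=12
i=8 t=14 v=7: → [14,22),[7,15); WM=13
i=9 t=17 v=2: → [14,22); WM=16; [7,15) fires=7
i=10 t=21 v=3: → [21,29),[14,22); WM=20
i=11 t=11 v=8: DROP (t<20-0); WM=20
i=12 t=21 v=6: → [21,29),[14,22); WM=20
i=13 t=24 v=4: → [21,29); WM=23; [14,22) fires=4
i=14 t=20 v=2: DROP (t<23-0); WM=23
i=15 t=13 v=3: DROP (t<23-0); WM=23
i=16 t=21 v=9: DROP (t<23-0); WM=23
i=17 t=12 v=5: DROP (t<23-0); WM=23
i=18 t=26 v=3: → [21,29); WM=25
i=19 t=27 v=2: → [21,29); WM=26
i=20 t=29 v=7: → [28,36); WM=28
i=21 t=29 v=9: → [28,36); WM=28
i=22 t=30 v=6: → [28,36); WM=29; [21,29) fires=5

11 14 15 16 17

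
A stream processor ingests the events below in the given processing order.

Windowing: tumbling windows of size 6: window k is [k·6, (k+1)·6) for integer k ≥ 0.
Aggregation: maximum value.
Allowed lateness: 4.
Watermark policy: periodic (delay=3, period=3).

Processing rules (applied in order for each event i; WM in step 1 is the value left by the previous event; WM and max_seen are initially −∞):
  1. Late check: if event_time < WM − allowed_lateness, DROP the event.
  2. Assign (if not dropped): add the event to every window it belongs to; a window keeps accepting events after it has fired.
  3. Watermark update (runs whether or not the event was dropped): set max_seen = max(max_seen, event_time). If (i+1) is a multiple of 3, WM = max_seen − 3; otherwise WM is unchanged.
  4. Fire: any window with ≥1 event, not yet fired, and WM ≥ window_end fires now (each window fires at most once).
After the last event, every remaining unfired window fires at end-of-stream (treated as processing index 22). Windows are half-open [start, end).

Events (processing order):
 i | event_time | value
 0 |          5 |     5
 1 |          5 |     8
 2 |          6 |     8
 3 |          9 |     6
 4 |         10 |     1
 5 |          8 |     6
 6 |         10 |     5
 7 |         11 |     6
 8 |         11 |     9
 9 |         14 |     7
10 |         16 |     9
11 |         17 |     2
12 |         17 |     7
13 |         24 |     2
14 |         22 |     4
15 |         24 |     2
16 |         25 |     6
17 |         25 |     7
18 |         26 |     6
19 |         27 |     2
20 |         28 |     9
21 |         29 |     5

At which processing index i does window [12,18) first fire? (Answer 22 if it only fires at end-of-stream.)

i=0 t=5 v=5: → [0,6); WM=−∞
i=1 t=5 v=8: → [0,6); WM=−∞
i=2 t=6 v=8: → [6,12); WM=3
i=3 t=9 v=6: → [6,12); WM=3
i=4 t=10 v=1: → [6,12); WM=3
i=5 t=8 v=6: → [6,12); WM=7; [0,6) fires=8
i=6 t=10 v=5: → [6,12); WM=7
i=7 t=11 v=6: → [6,12); WM=7
i=8 t=11 v=9: → [6,12); WM=8
i=9 t=14 v=7: → [12,18); WM=8
i=10 t=16 v=9: → [12,18); WM=8
i=11 t=17 v=2: → [12,18); WM=14; [6,12) fires=9
i=12 t=17 v=7: → [12,18); WM=14
i=13 t=24 v=2: → [24,30); WM=14
i=14 t=22 v=4: → [18,24); WM=21; [12,18) fires=9
i=15 t=24 v=2: → [24,30); WM=21
i=16 t=25 v=6: → [24,30); WM=21
i=17 t=25 v=7: → [24,30); WM=22
i=18 t=26 v=6: → [24,30); WM=22
i=19 t=27 v=2: → [24,30); WM=22
i=20 t=28 v=9: → [24,30); WM=25; [18,24) fires=4
i=21 t=29 v=5: → [24,30); WM=25

14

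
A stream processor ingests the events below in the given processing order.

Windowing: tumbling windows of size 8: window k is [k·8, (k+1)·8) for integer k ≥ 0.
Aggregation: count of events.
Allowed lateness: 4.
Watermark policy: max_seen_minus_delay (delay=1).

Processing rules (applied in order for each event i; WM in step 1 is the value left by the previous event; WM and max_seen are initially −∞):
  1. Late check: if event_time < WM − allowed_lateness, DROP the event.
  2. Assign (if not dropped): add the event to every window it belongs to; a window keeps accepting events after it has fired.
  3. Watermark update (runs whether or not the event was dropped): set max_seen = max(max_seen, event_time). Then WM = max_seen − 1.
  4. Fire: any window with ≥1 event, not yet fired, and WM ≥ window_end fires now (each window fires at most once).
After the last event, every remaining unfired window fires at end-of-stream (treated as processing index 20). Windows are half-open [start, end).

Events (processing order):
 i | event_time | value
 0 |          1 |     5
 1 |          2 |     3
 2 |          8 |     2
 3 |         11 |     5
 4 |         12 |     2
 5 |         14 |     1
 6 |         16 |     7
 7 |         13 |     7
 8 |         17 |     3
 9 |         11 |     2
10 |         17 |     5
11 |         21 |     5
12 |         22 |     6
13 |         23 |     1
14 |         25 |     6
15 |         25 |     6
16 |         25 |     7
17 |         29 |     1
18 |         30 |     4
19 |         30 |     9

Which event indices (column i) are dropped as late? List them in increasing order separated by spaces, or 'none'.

9

i=0 t=1 v=5: → [0,8); WM=0
i=1 t=2 v=3: → [0,8); WM=1
i=2 t=8 v=2: → [8,16); WM=7
i=3 t=11 v=5: → [8,16); WM=10; [0,8) fires=2
i=4 t=12 v=2: → [8,16); WM=11
i=5 t=14 v=1: → [8,16); WM=13
i=6 t=16 v=7: → [16,24); WM=15
i=7 t=13 v=7: → [8,16); WM=15
i=8 t=17 v=3: → [16,24); WM=16; [8,16) fires=5
i=9 t=11 v=2: DROP (t<16-4); WM=16
i=10 t=17 v=5: → [16,24); WM=16
i=11 t=21 v=5: → [16,24); WM=20
i=12 t=22 v=6: → [16,24); WM=21
i=13 t=23 v=1: → [16,24); WM=22
i=14 t=25 v=6: → [24,32); WM=24; [16,24) fires=6
i=15 t=25 v=6: → [24,32); WM=24
i=16 t=25 v=7: → [24,32); WM=24
i=17 t=29 v=1: → [24,32); WM=28
i=18 t=30 v=4: → [24,32); WM=29
i=19 t=30 v=9: → [24,32); WM=29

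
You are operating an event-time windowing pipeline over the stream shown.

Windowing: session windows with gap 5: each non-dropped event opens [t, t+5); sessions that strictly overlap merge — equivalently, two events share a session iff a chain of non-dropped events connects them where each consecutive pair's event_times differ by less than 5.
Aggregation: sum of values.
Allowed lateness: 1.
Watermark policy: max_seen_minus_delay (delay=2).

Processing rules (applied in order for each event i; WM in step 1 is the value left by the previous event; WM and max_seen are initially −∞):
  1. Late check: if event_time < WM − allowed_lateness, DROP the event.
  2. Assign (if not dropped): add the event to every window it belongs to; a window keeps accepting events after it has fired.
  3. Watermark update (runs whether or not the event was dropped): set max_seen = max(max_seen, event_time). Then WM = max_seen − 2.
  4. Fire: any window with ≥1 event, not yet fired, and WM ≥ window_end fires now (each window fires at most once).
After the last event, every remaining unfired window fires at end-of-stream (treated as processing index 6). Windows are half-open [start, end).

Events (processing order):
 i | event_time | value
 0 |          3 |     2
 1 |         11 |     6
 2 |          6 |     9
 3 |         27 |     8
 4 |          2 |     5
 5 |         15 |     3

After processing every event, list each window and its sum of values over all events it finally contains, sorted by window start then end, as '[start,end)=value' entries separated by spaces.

i=0 t=3 v=2: → [3,8); WM=1
i=1 t=11 v=6: → [11,16); WM=9
i=2 t=6 v=9: DROP (t<9-1); WM=9
i=3 t=27 v=8: → [27,32); WM=25
i=4 t=2 v=5: DROP (t<25-1); WM=25
i=5 t=15 v=3: DROP (t<25-1); WM=25

[3,8)=2 [11,16)=6 [27,32)=8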